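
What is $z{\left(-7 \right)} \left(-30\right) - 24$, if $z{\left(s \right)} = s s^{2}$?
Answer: $10266$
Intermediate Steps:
$z{\left(s \right)} = s^{3}$
$z{\left(-7 \right)} \left(-30\right) - 24 = \left(-7\right)^{3} \left(-30\right) - 24 = \left(-343\right) \left(-30\right) - 24 = 10290 - 24 = 10266$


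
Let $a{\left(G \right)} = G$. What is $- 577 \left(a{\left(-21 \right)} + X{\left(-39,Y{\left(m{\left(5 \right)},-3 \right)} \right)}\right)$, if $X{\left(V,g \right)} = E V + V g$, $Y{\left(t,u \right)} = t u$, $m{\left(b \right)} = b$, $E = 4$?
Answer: $-235416$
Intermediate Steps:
$X{\left(V,g \right)} = 4 V + V g$
$- 577 \left(a{\left(-21 \right)} + X{\left(-39,Y{\left(m{\left(5 \right)},-3 \right)} \right)}\right) = - 577 \left(-21 - 39 \left(4 + 5 \left(-3\right)\right)\right) = - 577 \left(-21 - 39 \left(4 - 15\right)\right) = - 577 \left(-21 - -429\right) = - 577 \left(-21 + 429\right) = \left(-577\right) 408 = -235416$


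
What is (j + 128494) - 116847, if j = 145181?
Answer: 156828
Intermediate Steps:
(j + 128494) - 116847 = (145181 + 128494) - 116847 = 273675 - 116847 = 156828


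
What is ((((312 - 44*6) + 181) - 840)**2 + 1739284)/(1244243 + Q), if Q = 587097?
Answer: 422521/366268 ≈ 1.1536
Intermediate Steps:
((((312 - 44*6) + 181) - 840)**2 + 1739284)/(1244243 + Q) = ((((312 - 44*6) + 181) - 840)**2 + 1739284)/(1244243 + 587097) = ((((312 - 264) + 181) - 840)**2 + 1739284)/1831340 = (((48 + 181) - 840)**2 + 1739284)*(1/1831340) = ((229 - 840)**2 + 1739284)*(1/1831340) = ((-611)**2 + 1739284)*(1/1831340) = (373321 + 1739284)*(1/1831340) = 2112605*(1/1831340) = 422521/366268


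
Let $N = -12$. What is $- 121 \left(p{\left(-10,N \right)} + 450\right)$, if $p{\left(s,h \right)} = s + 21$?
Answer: $-55781$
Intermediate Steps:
$p{\left(s,h \right)} = 21 + s$
$- 121 \left(p{\left(-10,N \right)} + 450\right) = - 121 \left(\left(21 - 10\right) + 450\right) = - 121 \left(11 + 450\right) = \left(-121\right) 461 = -55781$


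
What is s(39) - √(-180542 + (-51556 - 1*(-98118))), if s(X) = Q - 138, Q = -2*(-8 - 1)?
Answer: -120 - 2*I*√33495 ≈ -120.0 - 366.03*I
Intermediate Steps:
Q = 18 (Q = -2*(-9) = 18)
s(X) = -120 (s(X) = 18 - 138 = -120)
s(39) - √(-180542 + (-51556 - 1*(-98118))) = -120 - √(-180542 + (-51556 - 1*(-98118))) = -120 - √(-180542 + (-51556 + 98118)) = -120 - √(-180542 + 46562) = -120 - √(-133980) = -120 - 2*I*√33495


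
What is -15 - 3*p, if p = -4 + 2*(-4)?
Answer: 21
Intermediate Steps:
p = -12 (p = -4 - 8 = -12)
-15 - 3*p = -15 - 3*(-12) = -15 + 36 = 21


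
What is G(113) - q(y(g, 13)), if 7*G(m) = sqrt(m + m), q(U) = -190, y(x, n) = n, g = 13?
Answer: 190 + sqrt(226)/7 ≈ 192.15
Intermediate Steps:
G(m) = sqrt(2)*sqrt(m)/7 (G(m) = sqrt(m + m)/7 = sqrt(2*m)/7 = (sqrt(2)*sqrt(m))/7 = sqrt(2)*sqrt(m)/7)
G(113) - q(y(g, 13)) = sqrt(2)*sqrt(113)/7 - 1*(-190) = sqrt(226)/7 + 190 = 190 + sqrt(226)/7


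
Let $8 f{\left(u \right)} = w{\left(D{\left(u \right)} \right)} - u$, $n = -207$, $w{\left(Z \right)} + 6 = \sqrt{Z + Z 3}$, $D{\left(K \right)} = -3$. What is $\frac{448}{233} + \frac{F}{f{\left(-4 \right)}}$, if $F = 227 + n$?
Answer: $- \frac{4212}{233} - 20 i \sqrt{3} \approx -18.077 - 34.641 i$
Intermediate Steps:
$w{\left(Z \right)} = -6 + 2 \sqrt{Z}$ ($w{\left(Z \right)} = -6 + \sqrt{Z + Z 3} = -6 + \sqrt{Z + 3 Z} = -6 + \sqrt{4 Z} = -6 + 2 \sqrt{Z}$)
$F = 20$ ($F = 227 - 207 = 20$)
$f{\left(u \right)} = - \frac{3}{4} - \frac{u}{8} + \frac{i \sqrt{3}}{4}$ ($f{\left(u \right)} = \frac{\left(-6 + 2 \sqrt{-3}\right) - u}{8} = \frac{\left(-6 + 2 i \sqrt{3}\right) - u}{8} = \frac{-6 - u + 2 i \sqrt{3}}{8} = - \frac{3}{4} - \frac{u}{8} + \frac{i \sqrt{3}}{4}$)
$\frac{448}{233} + \frac{F}{f{\left(-4 \right)}} = \frac{448}{233} + \frac{20}{- \frac{3}{4} - - \frac{1}{2} + \frac{i \sqrt{3}}{4}} = 448 \cdot \frac{1}{233} + \frac{20}{- \frac{3}{4} + \frac{1}{2} + \frac{i \sqrt{3}}{4}} = \frac{448}{233} + \frac{20}{- \frac{1}{4} + \frac{i \sqrt{3}}{4}}$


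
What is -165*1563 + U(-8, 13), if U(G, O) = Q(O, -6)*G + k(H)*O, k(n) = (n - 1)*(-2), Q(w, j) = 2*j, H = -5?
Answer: -257643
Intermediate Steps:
k(n) = 2 - 2*n (k(n) = (-1 + n)*(-2) = 2 - 2*n)
U(G, O) = -12*G + 12*O (U(G, O) = (2*(-6))*G + (2 - 2*(-5))*O = -12*G + (2 + 10)*O = -12*G + 12*O)
-165*1563 + U(-8, 13) = -165*1563 + (-12*(-8) + 12*13) = -257895 + (96 + 156) = -257895 + 252 = -257643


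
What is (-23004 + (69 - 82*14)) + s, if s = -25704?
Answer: -49787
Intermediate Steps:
(-23004 + (69 - 82*14)) + s = (-23004 + (69 - 82*14)) - 25704 = (-23004 + (69 - 1148)) - 25704 = (-23004 - 1079) - 25704 = -24083 - 25704 = -49787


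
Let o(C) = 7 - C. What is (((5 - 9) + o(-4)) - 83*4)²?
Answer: 105625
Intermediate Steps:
(((5 - 9) + o(-4)) - 83*4)² = (((5 - 9) + (7 - 1*(-4))) - 83*4)² = ((-4 + (7 + 4)) - 332)² = ((-4 + 11) - 332)² = (7 - 332)² = (-325)² = 105625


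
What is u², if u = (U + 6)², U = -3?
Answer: 81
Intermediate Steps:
u = 9 (u = (-3 + 6)² = 3² = 9)
u² = 9² = 81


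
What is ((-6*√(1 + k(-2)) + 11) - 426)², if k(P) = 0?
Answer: 177241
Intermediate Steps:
((-6*√(1 + k(-2)) + 11) - 426)² = ((-6*√(1 + 0) + 11) - 426)² = ((-6*√1 + 11) - 426)² = ((-6*1 + 11) - 426)² = ((-6 + 11) - 426)² = (5 - 426)² = (-421)² = 177241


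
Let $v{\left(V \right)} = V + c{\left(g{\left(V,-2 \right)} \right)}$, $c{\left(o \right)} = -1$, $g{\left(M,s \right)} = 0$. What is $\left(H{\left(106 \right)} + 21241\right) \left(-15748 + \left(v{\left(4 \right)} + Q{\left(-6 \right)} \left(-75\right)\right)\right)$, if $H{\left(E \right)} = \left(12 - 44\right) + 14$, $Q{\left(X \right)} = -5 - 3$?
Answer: $-321422335$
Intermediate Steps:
$Q{\left(X \right)} = -8$
$v{\left(V \right)} = -1 + V$ ($v{\left(V \right)} = V - 1 = -1 + V$)
$H{\left(E \right)} = -18$ ($H{\left(E \right)} = -32 + 14 = -18$)
$\left(H{\left(106 \right)} + 21241\right) \left(-15748 + \left(v{\left(4 \right)} + Q{\left(-6 \right)} \left(-75\right)\right)\right) = \left(-18 + 21241\right) \left(-15748 + \left(\left(-1 + 4\right) - -600\right)\right) = 21223 \left(-15748 + \left(3 + 600\right)\right) = 21223 \left(-15748 + 603\right) = 21223 \left(-15145\right) = -321422335$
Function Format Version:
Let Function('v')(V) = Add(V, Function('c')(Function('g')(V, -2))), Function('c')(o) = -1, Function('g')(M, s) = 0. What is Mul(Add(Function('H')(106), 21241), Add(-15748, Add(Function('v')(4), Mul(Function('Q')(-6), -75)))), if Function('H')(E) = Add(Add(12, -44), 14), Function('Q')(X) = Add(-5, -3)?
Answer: -321422335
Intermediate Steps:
Function('Q')(X) = -8
Function('v')(V) = Add(-1, V) (Function('v')(V) = Add(V, -1) = Add(-1, V))
Function('H')(E) = -18 (Function('H')(E) = Add(-32, 14) = -18)
Mul(Add(Function('H')(106), 21241), Add(-15748, Add(Function('v')(4), Mul(Function('Q')(-6), -75)))) = Mul(Add(-18, 21241), Add(-15748, Add(Add(-1, 4), Mul(-8, -75)))) = Mul(21223, Add(-15748, Add(3, 600))) = Mul(21223, Add(-15748, 603)) = Mul(21223, -15145) = -321422335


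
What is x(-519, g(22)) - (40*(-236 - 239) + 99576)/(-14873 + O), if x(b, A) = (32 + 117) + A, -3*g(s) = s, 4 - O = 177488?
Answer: 27331151/192357 ≈ 142.09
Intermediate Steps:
O = -177484 (O = 4 - 1*177488 = 4 - 177488 = -177484)
g(s) = -s/3
x(b, A) = 149 + A
x(-519, g(22)) - (40*(-236 - 239) + 99576)/(-14873 + O) = (149 - ⅓*22) - (40*(-236 - 239) + 99576)/(-14873 - 177484) = (149 - 22/3) - (40*(-475) + 99576)/(-192357) = 425/3 - (-19000 + 99576)*(-1)/192357 = 425/3 - 80576*(-1)/192357 = 425/3 - 1*(-80576/192357) = 425/3 + 80576/192357 = 27331151/192357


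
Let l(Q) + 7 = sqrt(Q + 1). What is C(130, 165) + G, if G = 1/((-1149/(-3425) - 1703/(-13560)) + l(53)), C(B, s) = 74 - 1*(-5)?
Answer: 77191483045378529/969966027511751 + 258834269880000*sqrt(6)/969966027511751 ≈ 80.235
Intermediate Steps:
C(B, s) = 79 (C(B, s) = 74 + 5 = 79)
l(Q) = -7 + sqrt(1 + Q) (l(Q) = -7 + sqrt(Q + 1) = -7 + sqrt(1 + Q))
G = 1/(-60737557/9288600 + 3*sqrt(6)) (G = 1/((-1149/(-3425) - 1703/(-13560)) + (-7 + sqrt(1 + 53))) = 1/((-1149*(-1/3425) - 1703*(-1/13560)) + (-7 + sqrt(54))) = 1/((1149/3425 + 1703/13560) + (-7 + 3*sqrt(6))) = 1/(4282643/9288600 + (-7 + 3*sqrt(6))) = 1/(-60737557/9288600 + 3*sqrt(6)) ≈ 1.2353)
C(130, 165) + G = 79 + (564166871950200/969966027511751 + 258834269880000*sqrt(6)/969966027511751) = 77191483045378529/969966027511751 + 258834269880000*sqrt(6)/969966027511751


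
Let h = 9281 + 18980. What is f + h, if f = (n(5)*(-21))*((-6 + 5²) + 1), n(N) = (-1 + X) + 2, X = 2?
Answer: 27001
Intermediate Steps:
n(N) = 3 (n(N) = (-1 + 2) + 2 = 1 + 2 = 3)
h = 28261
f = -1260 (f = (3*(-21))*((-6 + 5²) + 1) = -63*((-6 + 25) + 1) = -63*(19 + 1) = -63*20 = -1260)
f + h = -1260 + 28261 = 27001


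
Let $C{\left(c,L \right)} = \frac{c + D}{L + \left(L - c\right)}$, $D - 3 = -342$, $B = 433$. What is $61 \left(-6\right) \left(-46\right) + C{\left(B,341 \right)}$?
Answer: $\frac{4192258}{249} \approx 16836.0$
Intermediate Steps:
$D = -339$ ($D = 3 - 342 = -339$)
$C{\left(c,L \right)} = \frac{-339 + c}{- c + 2 L}$ ($C{\left(c,L \right)} = \frac{c - 339}{L + \left(L - c\right)} = \frac{-339 + c}{- c + 2 L}$)
$61 \left(-6\right) \left(-46\right) + C{\left(B,341 \right)} = 61 \left(-6\right) \left(-46\right) + \frac{-339 + 433}{\left(-1\right) 433 + 2 \cdot 341} = \left(-366\right) \left(-46\right) + \frac{1}{-433 + 682} \cdot 94 = 16836 + \frac{1}{249} \cdot 94 = 16836 + \frac{94}{249} = \frac{4192258}{249}$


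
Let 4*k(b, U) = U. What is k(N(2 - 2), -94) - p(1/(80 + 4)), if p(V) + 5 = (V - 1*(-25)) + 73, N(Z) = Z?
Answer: -9787/84 ≈ -116.51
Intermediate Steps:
k(b, U) = U/4
p(V) = 93 + V (p(V) = -5 + ((V - 1*(-25)) + 73) = -5 + ((V + 25) + 73) = -5 + ((25 + V) + 73) = -5 + (98 + V) = 93 + V)
k(N(2 - 2), -94) - p(1/(80 + 4)) = (¼)*(-94) - (93 + 1/(80 + 4)) = -47/2 - (93 + 1/84) = -47/2 - 1*7813/84 = -47/2 - 7813/84 = -9787/84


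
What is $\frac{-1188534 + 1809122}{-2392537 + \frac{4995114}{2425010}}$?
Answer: $- \frac{188116513235}{725240144407} \approx -0.25939$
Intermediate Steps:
$\frac{-1188534 + 1809122}{-2392537 + \frac{4995114}{2425010}} = \frac{620588}{-2392537 + 4995114 \cdot \frac{1}{2425010}} = \frac{620588}{-2392537 + \frac{2497557}{1212505}} = \frac{620588}{- \frac{2900960577628}{1212505}} = 620588 \left(- \frac{1212505}{2900960577628}\right) = - \frac{188116513235}{725240144407}$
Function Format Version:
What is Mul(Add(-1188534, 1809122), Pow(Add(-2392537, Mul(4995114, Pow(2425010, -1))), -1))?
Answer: Rational(-188116513235, 725240144407) ≈ -0.25939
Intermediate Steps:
Mul(Add(-1188534, 1809122), Pow(Add(-2392537, Mul(4995114, Pow(2425010, -1))), -1)) = Mul(620588, Pow(Add(-2392537, Mul(4995114, Rational(1, 2425010))), -1)) = Mul(620588, Pow(Add(-2392537, Rational(2497557, 1212505)), -1)) = Mul(620588, Pow(Rational(-2900960577628, 1212505), -1)) = Mul(620588, Rational(-1212505, 2900960577628)) = Rational(-188116513235, 725240144407)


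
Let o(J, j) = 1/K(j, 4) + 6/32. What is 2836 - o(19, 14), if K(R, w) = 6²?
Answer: 408353/144 ≈ 2835.8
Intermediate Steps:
K(R, w) = 36
o(J, j) = 31/144 (o(J, j) = 1/36 + 6/32 = 1*(1/36) + 6*(1/32) = 1/36 + 3/16 = 31/144)
2836 - o(19, 14) = 2836 - 1*31/144 = 2836 - 31/144 = 408353/144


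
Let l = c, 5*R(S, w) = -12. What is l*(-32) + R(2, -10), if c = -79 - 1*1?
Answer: 12788/5 ≈ 2557.6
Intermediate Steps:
R(S, w) = -12/5 (R(S, w) = (⅕)*(-12) = -12/5)
c = -80 (c = -79 - 1 = -80)
l = -80
l*(-32) + R(2, -10) = -80*(-32) - 12/5 = 2560 - 12/5 = 12788/5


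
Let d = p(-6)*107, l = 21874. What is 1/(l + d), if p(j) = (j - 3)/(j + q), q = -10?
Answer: 16/350947 ≈ 4.5591e-5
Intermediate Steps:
p(j) = (-3 + j)/(-10 + j) (p(j) = (j - 3)/(j - 10) = (-3 + j)/(-10 + j))
d = 963/16 (d = ((-3 - 6)/(-10 - 6))*107 = (-9/(-16))*107 = -1/16*(-9)*107 = (9/16)*107 = 963/16 ≈ 60.188)
1/(l + d) = 1/(21874 + 963/16) = 1/(350947/16) = 16/350947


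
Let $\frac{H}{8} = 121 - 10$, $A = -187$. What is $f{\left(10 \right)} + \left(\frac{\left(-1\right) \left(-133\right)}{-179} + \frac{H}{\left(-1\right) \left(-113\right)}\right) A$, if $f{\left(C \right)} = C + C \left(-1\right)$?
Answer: $- \frac{26913601}{20227} \approx -1330.6$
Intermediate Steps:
$H = 888$ ($H = 8 \left(121 - 10\right) = 8 \cdot 111 = 888$)
$f{\left(C \right)} = 0$ ($f{\left(C \right)} = C - C = 0$)
$f{\left(10 \right)} + \left(\frac{\left(-1\right) \left(-133\right)}{-179} + \frac{H}{\left(-1\right) \left(-113\right)}\right) A = 0 + \left(\frac{\left(-1\right) \left(-133\right)}{-179} + \frac{888}{\left(-1\right) \left(-113\right)}\right) \left(-187\right) = 0 + \left(133 \left(- \frac{1}{179}\right) + \frac{888}{113}\right) \left(-187\right) = 0 + \left(- \frac{133}{179} + 888 \cdot \frac{1}{113}\right) \left(-187\right) = 0 + \left(- \frac{133}{179} + \frac{888}{113}\right) \left(-187\right) = 0 + \frac{143923}{20227} \left(-187\right) = 0 - \frac{26913601}{20227} = - \frac{26913601}{20227}$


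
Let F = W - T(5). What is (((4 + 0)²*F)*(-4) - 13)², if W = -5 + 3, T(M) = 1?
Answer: 32041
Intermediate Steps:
W = -2
F = -3 (F = -2 - 1*1 = -2 - 1 = -3)
(((4 + 0)²*F)*(-4) - 13)² = (((4 + 0)²*(-3))*(-4) - 13)² = ((4²*(-3))*(-4) - 13)² = ((16*(-3))*(-4) - 13)² = (-48*(-4) - 13)² = (192 - 13)² = 179² = 32041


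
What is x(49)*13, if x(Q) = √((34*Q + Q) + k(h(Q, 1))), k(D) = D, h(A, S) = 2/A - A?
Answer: 26*√20409/7 ≈ 530.62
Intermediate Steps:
h(A, S) = -A + 2/A
x(Q) = √(2/Q + 34*Q) (x(Q) = √((34*Q + Q) + (-Q + 2/Q)) = √(35*Q + (-Q + 2/Q)) = √(2/Q + 34*Q))
x(49)*13 = √(2/49 + 34*49)*13 = √(2*(1/49) + 1666)*13 = √(2/49 + 1666)*13 = √(81636/49)*13 = (2*√20409/7)*13 = 26*√20409/7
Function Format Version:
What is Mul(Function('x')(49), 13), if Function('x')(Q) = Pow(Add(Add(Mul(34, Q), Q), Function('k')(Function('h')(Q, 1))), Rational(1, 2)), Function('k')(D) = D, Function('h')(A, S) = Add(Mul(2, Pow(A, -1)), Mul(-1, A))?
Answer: Mul(Rational(26, 7), Pow(20409, Rational(1, 2))) ≈ 530.62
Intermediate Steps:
Function('h')(A, S) = Add(Mul(-1, A), Mul(2, Pow(A, -1)))
Function('x')(Q) = Pow(Add(Mul(2, Pow(Q, -1)), Mul(34, Q)), Rational(1, 2)) (Function('x')(Q) = Pow(Add(Add(Mul(34, Q), Q), Add(Mul(-1, Q), Mul(2, Pow(Q, -1)))), Rational(1, 2)) = Pow(Add(Mul(35, Q), Add(Mul(-1, Q), Mul(2, Pow(Q, -1)))), Rational(1, 2)) = Pow(Add(Mul(2, Pow(Q, -1)), Mul(34, Q)), Rational(1, 2)))
Mul(Function('x')(49), 13) = Mul(Pow(Add(Mul(2, Pow(49, -1)), Mul(34, 49)), Rational(1, 2)), 13) = Mul(Pow(Add(Mul(2, Rational(1, 49)), 1666), Rational(1, 2)), 13) = Mul(Pow(Add(Rational(2, 49), 1666), Rational(1, 2)), 13) = Mul(Pow(Rational(81636, 49), Rational(1, 2)), 13) = Mul(Mul(Rational(2, 7), Pow(20409, Rational(1, 2))), 13) = Mul(Rational(26, 7), Pow(20409, Rational(1, 2)))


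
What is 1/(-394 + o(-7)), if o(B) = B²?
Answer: -1/345 ≈ -0.0028986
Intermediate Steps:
1/(-394 + o(-7)) = 1/(-394 + (-7)²) = 1/(-394 + 49) = 1/(-345) = -1/345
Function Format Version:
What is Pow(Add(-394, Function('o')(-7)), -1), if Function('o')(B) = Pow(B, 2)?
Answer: Rational(-1, 345) ≈ -0.0028986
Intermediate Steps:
Pow(Add(-394, Function('o')(-7)), -1) = Pow(Add(-394, Pow(-7, 2)), -1) = Pow(Add(-394, 49), -1) = Pow(-345, -1) = Rational(-1, 345)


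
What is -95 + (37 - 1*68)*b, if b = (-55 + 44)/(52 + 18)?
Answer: -6309/70 ≈ -90.129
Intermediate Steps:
b = -11/70 ≈ -0.15714
-95 + (37 - 1*68)*b = -95 + (37 - 1*68)*(-11/70) = -95 + (37 - 68)*(-11/70) = -95 - 31*(-11/70) = -95 + 341/70 = -6309/70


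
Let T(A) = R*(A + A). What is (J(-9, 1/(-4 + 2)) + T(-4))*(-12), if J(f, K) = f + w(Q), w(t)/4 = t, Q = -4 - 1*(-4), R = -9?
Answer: -756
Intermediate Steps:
Q = 0 (Q = -4 + 4 = 0)
w(t) = 4*t
J(f, K) = f (J(f, K) = f + 4*0 = f + 0 = f)
T(A) = -18*A (T(A) = -9*(A + A) = -18*A)
(J(-9, 1/(-4 + 2)) + T(-4))*(-12) = (-9 - 18*(-4))*(-12) = (-9 + 72)*(-12) = 63*(-12) = -756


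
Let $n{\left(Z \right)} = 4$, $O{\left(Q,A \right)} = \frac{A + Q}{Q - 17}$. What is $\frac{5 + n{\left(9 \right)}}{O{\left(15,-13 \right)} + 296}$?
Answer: $\frac{9}{295} \approx 0.030508$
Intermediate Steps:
$O{\left(Q,A \right)} = \frac{A + Q}{-17 + Q}$
$\frac{5 + n{\left(9 \right)}}{O{\left(15,-13 \right)} + 296} = \frac{5 + 4}{\frac{-13 + 15}{-17 + 15} + 296} = \frac{9}{\frac{1}{-2} \cdot 2 + 296} = \frac{9}{\left(- \frac{1}{2}\right) 2 + 296} = \frac{9}{-1 + 296} = \frac{9}{295}$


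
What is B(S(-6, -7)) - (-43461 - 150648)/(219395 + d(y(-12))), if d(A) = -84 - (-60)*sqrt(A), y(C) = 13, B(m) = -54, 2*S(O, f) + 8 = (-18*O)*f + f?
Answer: -2554682228835/48097267921 - 11646540*sqrt(13)/48097267921 ≈ -53.116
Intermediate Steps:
S(O, f) = -4 + f/2 - 9*O*f (S(O, f) = -4 + ((-18*O)*f + f)/2 = -4 + (-18*O*f + f)/2 = -4 + (f - 18*O*f)/2 = -4 + (f/2 - 9*O*f) = -4 + f/2 - 9*O*f)
d(A) = -84 + 60*sqrt(A)
B(S(-6, -7)) - (-43461 - 150648)/(219395 + d(y(-12))) = -54 - (-43461 - 150648)/(219395 + (-84 + 60*sqrt(13))) = -54 - (-194109)/(219311 + 60*sqrt(13)) = -54 + 194109/(219311 + 60*sqrt(13))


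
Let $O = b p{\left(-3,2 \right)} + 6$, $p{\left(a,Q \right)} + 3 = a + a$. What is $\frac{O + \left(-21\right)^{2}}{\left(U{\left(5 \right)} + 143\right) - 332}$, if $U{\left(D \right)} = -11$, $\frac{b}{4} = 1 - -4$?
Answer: $- \frac{267}{200} \approx -1.335$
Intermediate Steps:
$b = 20$ ($b = 4 \left(1 - -4\right) = 4 \left(1 + 4\right) = 4 \cdot 5 = 20$)
$p{\left(a,Q \right)} = -3 + 2 a$ ($p{\left(a,Q \right)} = -3 + \left(a + a\right) = -3 + 2 a$)
$O = -174$ ($O = 20 \left(-3 + 2 \left(-3\right)\right) + 6 = 20 \left(-3 - 6\right) + 6 = 20 \left(-9\right) + 6 = -180 + 6 = -174$)
$\frac{O + \left(-21\right)^{2}}{\left(U{\left(5 \right)} + 143\right) - 332} = \frac{-174 + \left(-21\right)^{2}}{\left(-11 + 143\right) - 332} = \frac{-174 + 441}{132 - 332} = \frac{267}{-200} = 267 \left(- \frac{1}{200}\right) = - \frac{267}{200}$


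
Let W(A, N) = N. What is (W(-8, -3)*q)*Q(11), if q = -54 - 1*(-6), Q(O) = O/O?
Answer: 144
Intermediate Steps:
Q(O) = 1
q = -48 (q = -54 + 6 = -48)
(W(-8, -3)*q)*Q(11) = -3*(-48)*1 = 144*1 = 144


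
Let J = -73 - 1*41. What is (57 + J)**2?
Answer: 3249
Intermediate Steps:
J = -114 (J = -73 - 41 = -114)
(57 + J)**2 = (57 - 114)**2 = (-57)**2 = 3249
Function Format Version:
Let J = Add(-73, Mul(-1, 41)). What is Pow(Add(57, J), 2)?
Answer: 3249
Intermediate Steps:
J = -114 (J = Add(-73, -41) = -114)
Pow(Add(57, J), 2) = Pow(Add(57, -114), 2) = Pow(-57, 2) = 3249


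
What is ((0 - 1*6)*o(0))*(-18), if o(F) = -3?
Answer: -324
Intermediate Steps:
((0 - 1*6)*o(0))*(-18) = ((0 - 1*6)*(-3))*(-18) = ((0 - 6)*(-3))*(-18) = -6*(-3)*(-18) = 18*(-18) = -324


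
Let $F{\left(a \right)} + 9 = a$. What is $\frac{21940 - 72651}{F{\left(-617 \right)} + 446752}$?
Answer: $- \frac{50711}{446126} \approx -0.11367$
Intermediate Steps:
$F{\left(a \right)} = -9 + a$
$\frac{21940 - 72651}{F{\left(-617 \right)} + 446752} = \frac{21940 - 72651}{\left(-9 - 617\right) + 446752} = \frac{21940 - 72651}{-626 + 446752} = - \frac{50711}{446126}$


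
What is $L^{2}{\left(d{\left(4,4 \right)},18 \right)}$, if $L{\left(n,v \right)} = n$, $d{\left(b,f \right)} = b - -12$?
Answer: $256$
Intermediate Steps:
$d{\left(b,f \right)} = 12 + b$ ($d{\left(b,f \right)} = b + 12 = 12 + b$)
$L^{2}{\left(d{\left(4,4 \right)},18 \right)} = \left(12 + 4\right)^{2} = 16^{2} = 256$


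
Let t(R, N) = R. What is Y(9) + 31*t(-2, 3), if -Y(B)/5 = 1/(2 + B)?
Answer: -687/11 ≈ -62.455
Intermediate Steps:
Y(B) = -5/(2 + B)
Y(9) + 31*t(-2, 3) = -5/(2 + 9) + 31*(-2) = -5/11 - 62 = -687/11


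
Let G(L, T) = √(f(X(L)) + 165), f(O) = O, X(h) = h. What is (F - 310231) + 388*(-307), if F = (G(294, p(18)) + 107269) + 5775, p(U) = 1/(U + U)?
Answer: -316303 + 3*√51 ≈ -3.1628e+5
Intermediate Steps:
p(U) = 1/(2*U)
G(L, T) = √(165 + L) (G(L, T) = √(L + 165) = √(165 + L))
F = 113044 + 3*√51 (F = (√(165 + 294) + 107269) + 5775 = (√459 + 107269) + 5775 = (3*√51 + 107269) + 5775 = (107269 + 3*√51) + 5775 = 113044 + 3*√51 ≈ 1.1307e+5)
(F - 310231) + 388*(-307) = ((113044 + 3*√51) - 310231) + 388*(-307) = (-197187 + 3*√51) - 119116 = -316303 + 3*√51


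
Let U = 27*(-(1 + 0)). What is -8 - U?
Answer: 19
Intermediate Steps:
U = -27 (U = 27*(-1*1) = 27*(-1) = -27)
-8 - U = -8 - 1*(-27) = -8 + 27 = 19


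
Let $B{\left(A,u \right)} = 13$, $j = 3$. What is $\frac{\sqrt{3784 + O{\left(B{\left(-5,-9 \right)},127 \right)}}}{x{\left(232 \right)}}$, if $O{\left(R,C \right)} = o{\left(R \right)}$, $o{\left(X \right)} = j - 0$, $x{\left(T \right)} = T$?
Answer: $\frac{\sqrt{3787}}{232} \approx 0.26525$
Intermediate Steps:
$o{\left(X \right)} = 3$ ($o{\left(X \right)} = 3 - 0 = 3 + 0 = 3$)
$O{\left(R,C \right)} = 3$
$\frac{\sqrt{3784 + O{\left(B{\left(-5,-9 \right)},127 \right)}}}{x{\left(232 \right)}} = \frac{\sqrt{3784 + 3}}{232} = \sqrt{3787} \cdot \frac{1}{232} = \frac{\sqrt{3787}}{232}$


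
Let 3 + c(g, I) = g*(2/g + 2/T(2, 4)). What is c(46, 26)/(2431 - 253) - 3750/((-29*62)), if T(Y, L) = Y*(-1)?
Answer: 4041497/1958022 ≈ 2.0641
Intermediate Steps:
T(Y, L) = -Y
c(g, I) = -3 + g*(-1 + 2/g) (c(g, I) = -3 + g*(2/g + 2/((-1*2))) = -3 + g*(2/g + 2/(-2)) = -3 + g*(2/g + 2*(-½)) = -3 + g*(2/g - 1) = -3 + g*(-1 + 2/g))
c(46, 26)/(2431 - 253) - 3750/((-29*62)) = (-1 - 1*46)/(2431 - 253) - 3750/((-29*62)) = (-1 - 46)/2178 - 3750/(-1798) = -47*1/2178 - 3750*(-1/1798) = -47/2178 + 1875/899 = 4041497/1958022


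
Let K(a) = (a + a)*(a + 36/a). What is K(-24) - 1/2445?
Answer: 2992679/2445 ≈ 1224.0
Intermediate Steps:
K(a) = 2*a*(a + 36/a) (K(a) = (2*a)*(a + 36/a) = 2*a*(a + 36/a))
K(-24) - 1/2445 = (72 + 2*(-24)²) - 1/2445 = (72 + 2*576) - 1*1/2445 = (72 + 1152) - 1/2445 = 1224 - 1/2445 = 2992679/2445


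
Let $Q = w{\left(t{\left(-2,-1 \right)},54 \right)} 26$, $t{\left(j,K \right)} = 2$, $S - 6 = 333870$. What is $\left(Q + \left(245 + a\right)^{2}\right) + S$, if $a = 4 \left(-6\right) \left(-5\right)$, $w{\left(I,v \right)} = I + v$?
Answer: $468557$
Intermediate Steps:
$S = 333876$ ($S = 6 + 333870 = 333876$)
$a = 120$ ($a = \left(-24\right) \left(-5\right) = 120$)
$Q = 1456$ ($Q = \left(2 + 54\right) 26 = 56 \cdot 26 = 1456$)
$\left(Q + \left(245 + a\right)^{2}\right) + S = \left(1456 + \left(245 + 120\right)^{2}\right) + 333876 = \left(1456 + 365^{2}\right) + 333876 = \left(1456 + 133225\right) + 333876 = 134681 + 333876 = 468557$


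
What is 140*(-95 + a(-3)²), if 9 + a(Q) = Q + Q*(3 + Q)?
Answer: 6860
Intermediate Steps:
a(Q) = -9 + Q + Q*(3 + Q) (a(Q) = -9 + (Q + Q*(3 + Q)) = -9 + Q + Q*(3 + Q))
140*(-95 + a(-3)²) = 140*(-95 + (-9 + (-3)² + 4*(-3))²) = 140*(-95 + (-9 + 9 - 12)²) = 140*(-95 + (-12)²) = 140*(-95 + 144) = 140*49 = 6860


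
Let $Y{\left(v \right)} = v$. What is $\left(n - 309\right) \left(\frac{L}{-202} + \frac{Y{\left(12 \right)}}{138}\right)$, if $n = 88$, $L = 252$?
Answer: $\frac{595816}{2323} \approx 256.49$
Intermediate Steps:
$\left(n - 309\right) \left(\frac{L}{-202} + \frac{Y{\left(12 \right)}}{138}\right) = \left(88 - 309\right) \left(\frac{252}{-202} + \frac{12}{138}\right) = - 221 \left(252 \left(- \frac{1}{202}\right) + 12 \cdot \frac{1}{138}\right) = - 221 \left(- \frac{126}{101} + \frac{2}{23}\right) = \left(-221\right) \left(- \frac{2696}{2323}\right) = \frac{595816}{2323}$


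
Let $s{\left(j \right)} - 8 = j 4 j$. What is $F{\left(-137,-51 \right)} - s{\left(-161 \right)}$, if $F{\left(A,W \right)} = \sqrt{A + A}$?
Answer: $-103692 + i \sqrt{274} \approx -1.0369 \cdot 10^{5} + 16.553 i$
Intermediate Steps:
$s{\left(j \right)} = 8 + 4 j^{2}$ ($s{\left(j \right)} = 8 + j 4 j = 8 + 4 j j = 8 + 4 j^{2}$)
$F{\left(A,W \right)} = \sqrt{2} \sqrt{A}$ ($F{\left(A,W \right)} = \sqrt{2 A} = \sqrt{2} \sqrt{A}$)
$F{\left(-137,-51 \right)} - s{\left(-161 \right)} = \sqrt{2} \sqrt{-137} - \left(8 + 4 \left(-161\right)^{2}\right) = \sqrt{2} i \sqrt{137} - \left(8 + 4 \cdot 25921\right) = i \sqrt{274} - \left(8 + 103684\right) = i \sqrt{274} - 103692 = -103692 + i \sqrt{274}$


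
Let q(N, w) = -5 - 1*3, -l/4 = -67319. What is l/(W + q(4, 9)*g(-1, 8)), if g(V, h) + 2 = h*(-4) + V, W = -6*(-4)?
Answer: 67319/76 ≈ 885.78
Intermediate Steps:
l = 269276 (l = -4*(-67319) = 269276)
q(N, w) = -8 (q(N, w) = -5 - 3 = -8)
W = 24
g(V, h) = -2 + V - 4*h (g(V, h) = -2 + (h*(-4) + V) = -2 + (-4*h + V) = -2 + (V - 4*h) = -2 + V - 4*h)
l/(W + q(4, 9)*g(-1, 8)) = 269276/(24 - 8*(-2 - 1 - 4*8)) = 269276/(24 - 8*(-2 - 1 - 32)) = 269276/(24 - 8*(-35)) = 269276/(24 + 280) = 269276/304 = 269276*(1/304) = 67319/76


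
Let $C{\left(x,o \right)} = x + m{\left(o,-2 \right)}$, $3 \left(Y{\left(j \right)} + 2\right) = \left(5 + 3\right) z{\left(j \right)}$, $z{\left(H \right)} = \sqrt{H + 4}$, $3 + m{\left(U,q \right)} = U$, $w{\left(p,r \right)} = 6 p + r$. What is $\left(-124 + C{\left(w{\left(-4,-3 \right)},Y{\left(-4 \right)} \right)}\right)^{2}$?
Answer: $24336$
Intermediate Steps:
$w{\left(p,r \right)} = r + 6 p$
$m{\left(U,q \right)} = -3 + U$
$z{\left(H \right)} = \sqrt{4 + H}$
$Y{\left(j \right)} = -2 + \frac{8 \sqrt{4 + j}}{3}$ ($Y{\left(j \right)} = -2 + \frac{\left(5 + 3\right) \sqrt{4 + j}}{3} = -2 + \frac{8 \sqrt{4 + j}}{3}$)
$C{\left(x,o \right)} = -3 + o + x$ ($C{\left(x,o \right)} = x + \left(-3 + o\right) = -3 + o + x$)
$\left(-124 + C{\left(w{\left(-4,-3 \right)},Y{\left(-4 \right)} \right)}\right)^{2} = \left(-124 - \left(32 - \frac{8 \sqrt{4 - 4}}{3}\right)\right)^{2} = \left(-124 - \left(32 + 0\right)\right)^{2} = \left(-124 - 32\right)^{2} = \left(-156\right)^{2} = 24336$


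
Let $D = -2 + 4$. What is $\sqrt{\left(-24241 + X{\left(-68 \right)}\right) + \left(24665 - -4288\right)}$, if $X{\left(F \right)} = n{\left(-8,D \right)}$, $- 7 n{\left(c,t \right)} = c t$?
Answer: $\frac{10 \sqrt{2310}}{7} \approx 68.661$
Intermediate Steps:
$D = 2$
$n{\left(c,t \right)} = - \frac{c t}{7}$
$X{\left(F \right)} = \frac{16}{7}$ ($X{\left(F \right)} = \left(- \frac{1}{7}\right) \left(-8\right) 2 = \frac{16}{7}$)
$\sqrt{\left(-24241 + X{\left(-68 \right)}\right) + \left(24665 - -4288\right)} = \sqrt{\left(-24241 + \frac{16}{7}\right) + \left(24665 - -4288\right)} = \sqrt{- \frac{169671}{7} + \left(24665 + 4288\right)} = \sqrt{- \frac{169671}{7} + 28953} = \sqrt{\frac{33000}{7}} = \frac{10 \sqrt{2310}}{7}$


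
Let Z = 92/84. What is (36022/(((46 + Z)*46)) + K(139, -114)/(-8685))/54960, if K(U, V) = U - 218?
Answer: 205420828/678610682325 ≈ 0.00030271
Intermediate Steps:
Z = 23/21 (Z = 92*(1/84) = 23/21 ≈ 1.0952)
K(U, V) = -218 + U
(36022/(((46 + Z)*46)) + K(139, -114)/(-8685))/54960 = (36022/(((46 + 23/21)*46)) + (-218 + 139)/(-8685))/54960 = (36022/(((989/21)*46)) - 79*(-1/8685))*(1/54960) = (36022/(45494/21) + 79/8685)*(1/54960) = (36022*(21/45494) + 79/8685)*(1/54960) = (378231/22747 + 79/8685)*(1/54960) = (3286733248/197557695)*(1/54960) = 205420828/678610682325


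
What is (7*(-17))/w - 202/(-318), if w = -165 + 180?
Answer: -1934/265 ≈ -7.2981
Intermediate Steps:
w = 15
(7*(-17))/w - 202/(-318) = (7*(-17))/15 - 202/(-318) = -119*1/15 - 202*(-1/318) = -119/15 + 101/159 = -1934/265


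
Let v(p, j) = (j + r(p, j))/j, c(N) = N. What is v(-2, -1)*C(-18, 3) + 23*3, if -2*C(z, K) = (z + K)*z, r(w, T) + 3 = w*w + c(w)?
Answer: -201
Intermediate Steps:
r(w, T) = -3 + w + w**2 (r(w, T) = -3 + (w*w + w) = -3 + (w**2 + w) = -3 + (w + w**2) = -3 + w + w**2)
v(p, j) = (-3 + j + p + p**2)/j (v(p, j) = (j + (-3 + p + p**2))/j = (-3 + j + p + p**2)/j)
C(z, K) = -z*(K + z)/2 (C(z, K) = -(z + K)*z/2 = -(K + z)*z/2 = -z*(K + z)/2)
v(-2, -1)*C(-18, 3) + 23*3 = ((-3 - 1 - 2 + (-2)**2)/(-1))*(-1/2*(-18)*(3 - 18)) + 23*3 = (-(-3 - 1 - 2 + 4))*(-1/2*(-18)*(-15)) + 69 = -1*(-2)*(-135) + 69 = 2*(-135) + 69 = -270 + 69 = -201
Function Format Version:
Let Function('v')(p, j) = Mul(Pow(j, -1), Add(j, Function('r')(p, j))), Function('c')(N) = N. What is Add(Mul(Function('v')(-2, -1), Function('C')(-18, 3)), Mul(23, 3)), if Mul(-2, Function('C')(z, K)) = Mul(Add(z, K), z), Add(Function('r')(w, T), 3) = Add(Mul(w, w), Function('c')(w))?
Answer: -201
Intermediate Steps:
Function('r')(w, T) = Add(-3, w, Pow(w, 2)) (Function('r')(w, T) = Add(-3, Add(Mul(w, w), w)) = Add(-3, Add(Pow(w, 2), w)) = Add(-3, Add(w, Pow(w, 2))) = Add(-3, w, Pow(w, 2)))
Function('v')(p, j) = Mul(Pow(j, -1), Add(-3, j, p, Pow(p, 2))) (Function('v')(p, j) = Mul(Pow(j, -1), Add(j, Add(-3, p, Pow(p, 2)))) = Mul(Pow(j, -1), Add(-3, j, p, Pow(p, 2))))
Function('C')(z, K) = Mul(Rational(-1, 2), z, Add(K, z)) (Function('C')(z, K) = Mul(Rational(-1, 2), Mul(Add(z, K), z)) = Mul(Rational(-1, 2), Mul(Add(K, z), z)) = Mul(Rational(-1, 2), Mul(z, Add(K, z))) = Mul(Rational(-1, 2), z, Add(K, z)))
Add(Mul(Function('v')(-2, -1), Function('C')(-18, 3)), Mul(23, 3)) = Add(Mul(Mul(Pow(-1, -1), Add(-3, -1, -2, Pow(-2, 2))), Mul(Rational(-1, 2), -18, Add(3, -18))), Mul(23, 3)) = Add(Mul(Mul(-1, Add(-3, -1, -2, 4)), Mul(Rational(-1, 2), -18, -15)), 69) = Add(Mul(Mul(-1, -2), -135), 69) = Add(Mul(2, -135), 69) = Add(-270, 69) = -201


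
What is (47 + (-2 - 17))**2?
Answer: 784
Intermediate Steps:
(47 + (-2 - 17))**2 = (47 - 19)**2 = 28**2 = 784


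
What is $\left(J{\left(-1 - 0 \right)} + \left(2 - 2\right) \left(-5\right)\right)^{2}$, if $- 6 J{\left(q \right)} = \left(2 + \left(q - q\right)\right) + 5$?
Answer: $\frac{49}{36} \approx 1.3611$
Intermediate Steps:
$J{\left(q \right)} = - \frac{7}{6}$ ($J{\left(q \right)} = - \frac{\left(2 + \left(q - q\right)\right) + 5}{6} = - \frac{\left(2 + 0\right) + 5}{6} = - \frac{2 + 5}{6} = \left(- \frac{1}{6}\right) 7 = - \frac{7}{6}$)
$\left(J{\left(-1 - 0 \right)} + \left(2 - 2\right) \left(-5\right)\right)^{2} = \left(- \frac{7}{6} + \left(2 - 2\right) \left(-5\right)\right)^{2} = \left(- \frac{7}{6} + 0 \left(-5\right)\right)^{2} = \left(- \frac{7}{6} + 0\right)^{2} = \left(- \frac{7}{6}\right)^{2} = \frac{49}{36}$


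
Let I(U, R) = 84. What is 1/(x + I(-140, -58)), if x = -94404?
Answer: -1/94320 ≈ -1.0602e-5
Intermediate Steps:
1/(x + I(-140, -58)) = 1/(-94404 + 84) = 1/(-94320) = -1/94320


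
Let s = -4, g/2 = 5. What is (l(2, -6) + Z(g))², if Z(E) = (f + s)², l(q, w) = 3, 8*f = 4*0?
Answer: 361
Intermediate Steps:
f = 0 (f = (4*0)/8 = (⅛)*0 = 0)
g = 10 (g = 2*5 = 10)
Z(E) = 16 (Z(E) = (0 - 4)² = (-4)² = 16)
(l(2, -6) + Z(g))² = (3 + 16)² = 19² = 361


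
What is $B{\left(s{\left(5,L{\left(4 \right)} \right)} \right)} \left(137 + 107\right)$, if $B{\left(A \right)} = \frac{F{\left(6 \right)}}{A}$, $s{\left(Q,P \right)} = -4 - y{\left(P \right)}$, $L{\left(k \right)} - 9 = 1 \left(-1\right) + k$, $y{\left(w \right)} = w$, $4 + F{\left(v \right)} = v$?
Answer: $- \frac{61}{2} \approx -30.5$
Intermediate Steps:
$F{\left(v \right)} = -4 + v$
$L{\left(k \right)} = 8 + k$ ($L{\left(k \right)} = 9 + \left(1 \left(-1\right) + k\right) = 9 + \left(-1 + k\right) = 8 + k$)
$s{\left(Q,P \right)} = -4 - P$
$B{\left(A \right)} = \frac{2}{A}$ ($B{\left(A \right)} = \frac{-4 + 6}{A} = \frac{2}{A}$)
$B{\left(s{\left(5,L{\left(4 \right)} \right)} \right)} \left(137 + 107\right) = \frac{2}{-4 - \left(8 + 4\right)} \left(137 + 107\right) = \frac{2}{-4 - 12} \cdot 244 = \frac{2}{-16} \cdot 244 = 2 \left(- \frac{1}{16}\right) 244 = \left(- \frac{1}{8}\right) 244 = - \frac{61}{2}$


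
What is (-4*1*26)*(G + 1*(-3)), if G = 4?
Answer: -104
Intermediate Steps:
(-4*1*26)*(G + 1*(-3)) = (-4*1*26)*(4 + 1*(-3)) = (-4*26)*(4 - 3) = -104*1 = -104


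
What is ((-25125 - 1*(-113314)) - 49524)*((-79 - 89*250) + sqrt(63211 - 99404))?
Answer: -863350785 + 38665*I*sqrt(36193) ≈ -8.6335e+8 + 7.3558e+6*I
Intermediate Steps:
((-25125 - 1*(-113314)) - 49524)*((-79 - 89*250) + sqrt(63211 - 99404)) = ((-25125 + 113314) - 49524)*((-79 - 22250) + sqrt(-36193)) = (88189 - 49524)*(-22329 + I*sqrt(36193)) = 38665*(-22329 + I*sqrt(36193)) = -863350785 + 38665*I*sqrt(36193)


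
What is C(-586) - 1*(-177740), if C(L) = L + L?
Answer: 176568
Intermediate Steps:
C(L) = 2*L
C(-586) - 1*(-177740) = 2*(-586) - 1*(-177740) = -1172 + 177740 = 176568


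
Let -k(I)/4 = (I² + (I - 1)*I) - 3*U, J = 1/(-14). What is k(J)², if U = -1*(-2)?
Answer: 1345600/2401 ≈ 560.43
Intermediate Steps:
U = 2
J = -1/14 ≈ -0.071429
k(I) = 24 - 4*I² - 4*I*(-1 + I) (k(I) = -4*((I² + (I - 1)*I) - 3*2) = -4*((I² + (-1 + I)*I) - 6) = -4*((I² + I*(-1 + I)) - 6) = -4*(-6 + I² + I*(-1 + I)) = 24 - 4*I² - 4*I*(-1 + I))
k(J)² = (24 - 8*(-1/14)² + 4*(-1/14))² = (24 - 8*1/196 - 2/7)² = (24 - 2/49 - 2/7)² = (1160/49)² = 1345600/2401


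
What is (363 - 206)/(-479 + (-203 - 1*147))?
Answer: -157/829 ≈ -0.18938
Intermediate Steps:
(363 - 206)/(-479 + (-203 - 1*147)) = 157/(-479 + (-203 - 147)) = 157/(-479 - 350) = 157/(-829) = 157*(-1/829) = -157/829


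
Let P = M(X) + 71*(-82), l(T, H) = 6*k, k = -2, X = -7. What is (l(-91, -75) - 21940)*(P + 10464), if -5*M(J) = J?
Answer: -509659584/5 ≈ -1.0193e+8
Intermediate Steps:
M(J) = -J/5
l(T, H) = -12 (l(T, H) = 6*(-2) = -12)
P = -29103/5 (P = -⅕*(-7) + 71*(-82) = 7/5 - 5822 = -29103/5 ≈ -5820.6)
(l(-91, -75) - 21940)*(P + 10464) = (-12 - 21940)*(-29103/5 + 10464) = -21952*23217/5 = -509659584/5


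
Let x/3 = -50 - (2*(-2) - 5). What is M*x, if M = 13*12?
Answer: -19188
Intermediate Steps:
x = -123 (x = 3*(-50 - (2*(-2) - 5)) = 3*(-50 - (-4 - 5)) = 3*(-50 - 1*(-9)) = 3*(-50 + 9) = 3*(-41) = -123)
M = 156
M*x = 156*(-123) = -19188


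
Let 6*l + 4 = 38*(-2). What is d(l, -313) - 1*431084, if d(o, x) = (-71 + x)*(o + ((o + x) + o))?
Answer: -295532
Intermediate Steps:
l = -40/3 (l = -⅔ + (38*(-2))/6 = -⅔ + (⅙)*(-76) = -⅔ - 38/3 = -40/3 ≈ -13.333)
d(o, x) = (-71 + x)*(x + 3*o) (d(o, x) = (-71 + x)*(o + (x + 2*o)) = (-71 + x)*(x + 3*o))
d(l, -313) - 1*431084 = ((-313)² - 213*(-40/3) - 71*(-313) + 3*(-40/3)*(-313)) - 1*431084 = (97969 + 2840 + 22223 + 12520) - 431084 = 135552 - 431084 = -295532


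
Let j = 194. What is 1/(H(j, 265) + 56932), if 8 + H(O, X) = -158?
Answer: 1/56766 ≈ 1.7616e-5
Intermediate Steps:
H(O, X) = -166 (H(O, X) = -8 - 158 = -166)
1/(H(j, 265) + 56932) = 1/(-166 + 56932) = 1/56766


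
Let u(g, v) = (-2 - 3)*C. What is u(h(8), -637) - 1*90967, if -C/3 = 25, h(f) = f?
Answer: -90592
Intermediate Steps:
C = -75 (C = -3*25 = -75)
u(g, v) = 375 (u(g, v) = (-2 - 3)*(-75) = -5*(-75) = 375)
u(h(8), -637) - 1*90967 = 375 - 1*90967 = 375 - 90967 = -90592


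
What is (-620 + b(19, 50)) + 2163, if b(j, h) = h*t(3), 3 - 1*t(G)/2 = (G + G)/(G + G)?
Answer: 1743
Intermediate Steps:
t(G) = 4 (t(G) = 6 - 2*(G + G)/(G + G) = 6 - 2*2*G/(2*G) = 6 - 2*2*G*1/(2*G) = 6 - 2*1 = 6 - 2 = 4)
b(j, h) = 4*h (b(j, h) = h*4 = 4*h)
(-620 + b(19, 50)) + 2163 = (-620 + 4*50) + 2163 = (-620 + 200) + 2163 = -420 + 2163 = 1743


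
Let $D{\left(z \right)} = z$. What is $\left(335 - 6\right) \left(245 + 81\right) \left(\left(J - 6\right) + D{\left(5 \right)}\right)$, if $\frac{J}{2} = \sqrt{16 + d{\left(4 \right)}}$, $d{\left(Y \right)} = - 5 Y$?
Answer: $-107254 + 429016 i \approx -1.0725 \cdot 10^{5} + 4.2902 \cdot 10^{5} i$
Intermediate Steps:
$J = 4 i$ ($J = 2 \sqrt{16 - 20} = 2 \sqrt{-4} = 2 \cdot 2 i = 4 i \approx 4.0 i$)
$\left(335 - 6\right) \left(245 + 81\right) \left(\left(J - 6\right) + D{\left(5 \right)}\right) = \left(335 - 6\right) \left(245 + 81\right) \left(\left(4 i - 6\right) + 5\right) = \left(335 + \left(-82 + 76\right)\right) 326 \left(\left(-6 + 4 i\right) + 5\right) = \left(335 - 6\right) 326 \left(-1 + 4 i\right) = 329 \cdot 326 \left(-1 + 4 i\right) = 107254 \left(-1 + 4 i\right) = -107254 + 429016 i$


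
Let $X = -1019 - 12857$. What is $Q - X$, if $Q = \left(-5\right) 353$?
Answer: $12111$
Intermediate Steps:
$Q = -1765$
$X = -13876$
$Q - X = -1765 - -13876 = -1765 + 13876 = 12111$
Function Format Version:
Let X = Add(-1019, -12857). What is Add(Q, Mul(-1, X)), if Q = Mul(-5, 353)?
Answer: 12111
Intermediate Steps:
Q = -1765
X = -13876
Add(Q, Mul(-1, X)) = Add(-1765, Mul(-1, -13876)) = Add(-1765, 13876) = 12111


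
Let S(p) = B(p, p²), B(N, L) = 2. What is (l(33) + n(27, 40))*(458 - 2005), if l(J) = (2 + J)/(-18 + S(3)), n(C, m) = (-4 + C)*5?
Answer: -2792335/16 ≈ -1.7452e+5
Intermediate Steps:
n(C, m) = -20 + 5*C
S(p) = 2
l(J) = -⅛ - J/16 (l(J) = (2 + J)/(-18 + 2) = (2 + J)/(-16) = (2 + J)*(-1/16) = -⅛ - J/16)
(l(33) + n(27, 40))*(458 - 2005) = ((-⅛ - 1/16*33) + (-20 + 5*27))*(458 - 2005) = ((-⅛ - 33/16) + (-20 + 135))*(-1547) = (-35/16 + 115)*(-1547) = (1805/16)*(-1547) = -2792335/16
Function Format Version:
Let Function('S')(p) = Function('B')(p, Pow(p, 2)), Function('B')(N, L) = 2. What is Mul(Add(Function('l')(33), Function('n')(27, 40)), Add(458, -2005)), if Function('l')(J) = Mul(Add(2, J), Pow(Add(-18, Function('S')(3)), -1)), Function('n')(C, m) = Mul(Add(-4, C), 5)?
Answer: Rational(-2792335, 16) ≈ -1.7452e+5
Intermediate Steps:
Function('n')(C, m) = Add(-20, Mul(5, C))
Function('S')(p) = 2
Function('l')(J) = Add(Rational(-1, 8), Mul(Rational(-1, 16), J)) (Function('l')(J) = Mul(Add(2, J), Pow(Add(-18, 2), -1)) = Mul(Add(2, J), Pow(-16, -1)) = Mul(Add(2, J), Rational(-1, 16)) = Add(Rational(-1, 8), Mul(Rational(-1, 16), J)))
Mul(Add(Function('l')(33), Function('n')(27, 40)), Add(458, -2005)) = Mul(Add(Add(Rational(-1, 8), Mul(Rational(-1, 16), 33)), Add(-20, Mul(5, 27))), Add(458, -2005)) = Mul(Add(Add(Rational(-1, 8), Rational(-33, 16)), Add(-20, 135)), -1547) = Mul(Add(Rational(-35, 16), 115), -1547) = Mul(Rational(1805, 16), -1547) = Rational(-2792335, 16)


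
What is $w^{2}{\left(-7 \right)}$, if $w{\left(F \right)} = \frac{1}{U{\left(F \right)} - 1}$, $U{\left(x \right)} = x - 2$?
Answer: $\frac{1}{100} \approx 0.01$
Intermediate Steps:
$U{\left(x \right)} = -2 + x$ ($U{\left(x \right)} = x - 2 = -2 + x$)
$w{\left(F \right)} = \frac{1}{-3 + F}$ ($w{\left(F \right)} = \frac{1}{\left(-2 + F\right) - 1} = \frac{1}{-3 + F}$)
$w^{2}{\left(-7 \right)} = \left(\frac{1}{-3 - 7}\right)^{2} = \left(\frac{1}{-10}\right)^{2} = \left(- \frac{1}{10}\right)^{2} = \frac{1}{100}$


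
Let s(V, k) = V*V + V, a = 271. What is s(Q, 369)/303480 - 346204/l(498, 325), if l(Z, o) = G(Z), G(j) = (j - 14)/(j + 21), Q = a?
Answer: -1704037909121/4590135 ≈ -3.7124e+5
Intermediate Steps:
Q = 271
s(V, k) = V + V**2 (s(V, k) = V**2 + V = V + V**2)
G(j) = (-14 + j)/(21 + j)
l(Z, o) = (-14 + Z)/(21 + Z)
s(Q, 369)/303480 - 346204/l(498, 325) = (271*(1 + 271))/303480 - 346204*(21 + 498)/(-14 + 498) = (271*272)*(1/303480) - 346204/(484/519) = 73712*(1/303480) - 346204/((1/519)*484) = 9214/37935 - 346204/484/519 = 9214/37935 - 346204*519/484 = 9214/37935 - 44919969/121 = -1704037909121/4590135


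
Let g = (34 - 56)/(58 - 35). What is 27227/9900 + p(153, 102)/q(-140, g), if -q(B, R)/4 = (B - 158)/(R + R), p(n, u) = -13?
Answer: 94014779/33927300 ≈ 2.7711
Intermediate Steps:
g = -22/23 ≈ -0.95652
q(B, R) = -2*(-158 + B)/R (q(B, R) = -4*(B - 158)/(R + R) = -4*(-158 + B)/(2*R) = -4*(-158 + B)*1/(2*R) = -2*(-158 + B)/R)
27227/9900 + p(153, 102)/q(-140, g) = 27227/9900 - 13*(-11/(23*(158 - 1*(-140)))) = 27227*(1/9900) - 13*(-11/(23*(158 + 140))) = 27227/9900 - 13/(2*(-23/22)*298) = 27227/9900 - 13/(-6854/11) = 27227/9900 - 13*(-11/6854) = 27227/9900 + 143/6854 = 94014779/33927300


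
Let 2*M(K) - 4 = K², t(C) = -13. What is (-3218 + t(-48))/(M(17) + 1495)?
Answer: -6462/3283 ≈ -1.9683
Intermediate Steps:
M(K) = 2 + K²/2
(-3218 + t(-48))/(M(17) + 1495) = (-3218 - 13)/((2 + (½)*17²) + 1495) = -3231/((2 + (½)*289) + 1495) = -3231/((2 + 289/2) + 1495) = -3231/(293/2 + 1495) = -3231/3283/2 = -3231*2/3283 = -6462/3283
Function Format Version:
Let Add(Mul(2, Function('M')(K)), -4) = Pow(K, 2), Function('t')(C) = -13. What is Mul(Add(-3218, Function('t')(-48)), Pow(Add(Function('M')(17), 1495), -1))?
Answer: Rational(-6462, 3283) ≈ -1.9683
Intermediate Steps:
Function('M')(K) = Add(2, Mul(Rational(1, 2), Pow(K, 2)))
Mul(Add(-3218, Function('t')(-48)), Pow(Add(Function('M')(17), 1495), -1)) = Mul(Add(-3218, -13), Pow(Add(Add(2, Mul(Rational(1, 2), Pow(17, 2))), 1495), -1)) = Mul(-3231, Pow(Add(Add(2, Mul(Rational(1, 2), 289)), 1495), -1)) = Mul(-3231, Pow(Add(Add(2, Rational(289, 2)), 1495), -1)) = Mul(-3231, Pow(Add(Rational(293, 2), 1495), -1)) = Mul(-3231, Pow(Rational(3283, 2), -1)) = Mul(-3231, Rational(2, 3283)) = Rational(-6462, 3283)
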